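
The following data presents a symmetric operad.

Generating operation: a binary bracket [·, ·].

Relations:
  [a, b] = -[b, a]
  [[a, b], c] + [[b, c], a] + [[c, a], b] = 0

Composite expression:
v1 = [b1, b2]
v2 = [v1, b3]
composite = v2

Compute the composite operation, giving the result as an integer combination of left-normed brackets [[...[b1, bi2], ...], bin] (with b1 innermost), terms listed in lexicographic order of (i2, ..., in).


[[b1, b2], b3]

In the tensor algebra, words opening b1 carry the b1-anchored form.
Composite bracket: [[b1, b2], b3]
The bracket unfolds into 4 signed words via [a, b] = ab - ba (2^2 = 4).
Collect the words opening with b1:
  b1b2b3 (sign +1) contributes +[[b1, b2], b3]


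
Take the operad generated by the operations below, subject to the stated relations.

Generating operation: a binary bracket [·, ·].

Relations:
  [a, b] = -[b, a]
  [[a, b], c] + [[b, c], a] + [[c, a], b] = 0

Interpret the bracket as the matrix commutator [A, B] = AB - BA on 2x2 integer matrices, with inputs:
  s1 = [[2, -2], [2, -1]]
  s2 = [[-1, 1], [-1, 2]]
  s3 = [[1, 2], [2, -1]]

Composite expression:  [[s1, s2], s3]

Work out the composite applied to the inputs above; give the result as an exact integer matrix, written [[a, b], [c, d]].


[[0, 6], [-6, 0]]

[s1, s2] = [[0, -3], [-3, 0]]
[[s1, s2], s3] = [[0, 6], [-6, 0]]


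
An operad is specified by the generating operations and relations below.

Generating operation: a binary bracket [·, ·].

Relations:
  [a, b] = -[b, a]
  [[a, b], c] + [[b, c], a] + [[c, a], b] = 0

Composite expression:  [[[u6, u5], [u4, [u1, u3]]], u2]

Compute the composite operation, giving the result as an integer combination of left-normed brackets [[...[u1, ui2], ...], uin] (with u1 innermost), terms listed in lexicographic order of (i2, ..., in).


-[[[[[u1, u3], u4], u5], u6], u2] + [[[[[u1, u3], u4], u6], u5], u2]

Expand each bracket as ab - ba; the u1-initial words give the coefficients.
Composite bracket: [[[u6, u5], [u4, [u1, u3]]], u2]
Expanding via [a, b] = ab - ba: 32 signed words (2^5 = 32).
Words beginning with u1 determine it all:
  the word u1u3u4u5u6u2 carries sign -1 and contributes -[[[[[u1, u3], u4], u5], u6], u2]
  the word u1u3u4u6u5u2 carries sign +1 and contributes +[[[[[u1, u3], u4], u6], u5], u2]


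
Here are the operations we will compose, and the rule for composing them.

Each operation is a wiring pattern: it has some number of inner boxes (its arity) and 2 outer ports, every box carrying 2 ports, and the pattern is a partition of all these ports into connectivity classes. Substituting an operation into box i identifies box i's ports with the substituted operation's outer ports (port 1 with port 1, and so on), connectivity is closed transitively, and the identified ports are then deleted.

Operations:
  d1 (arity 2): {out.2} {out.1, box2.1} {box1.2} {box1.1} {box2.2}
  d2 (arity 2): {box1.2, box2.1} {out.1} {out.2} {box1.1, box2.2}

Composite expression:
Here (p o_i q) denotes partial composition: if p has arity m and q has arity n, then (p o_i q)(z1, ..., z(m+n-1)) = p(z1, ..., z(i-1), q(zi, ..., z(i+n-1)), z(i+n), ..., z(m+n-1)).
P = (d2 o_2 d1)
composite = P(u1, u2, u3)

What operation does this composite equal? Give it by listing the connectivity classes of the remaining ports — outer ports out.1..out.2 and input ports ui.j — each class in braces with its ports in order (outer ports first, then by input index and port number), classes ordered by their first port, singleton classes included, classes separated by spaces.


{out.1} {out.2} {u1.1} {u1.2, u3.1} {u2.1} {u2.2} {u3.2}

Two ports join when wires chain via d2-identified ports.
d1 over (u2, u3) gives {out.1, u3.1} {out.2} {u2.1} {u2.2} {u3.2}, out.j being that stage's outer ports
d2 over (u1, u2, u3) gives {out.1} {out.2} {u1.1} {u1.2, u3.1} {u2.1} {u2.2} {u3.2}, out.j being that stage's outer ports


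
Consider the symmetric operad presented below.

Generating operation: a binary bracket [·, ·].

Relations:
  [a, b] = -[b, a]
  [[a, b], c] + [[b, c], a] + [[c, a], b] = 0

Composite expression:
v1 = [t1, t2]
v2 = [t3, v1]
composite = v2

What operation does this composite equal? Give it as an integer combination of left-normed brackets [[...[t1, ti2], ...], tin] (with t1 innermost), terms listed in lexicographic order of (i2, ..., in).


A multilinear Lie element is pinned by t1-initial words (t1 innermost).
Composite bracket: [t3, [t1, t2]]
Each bracket splits as ab - ba, giving 4 signed words (2^2 = 4).
Collect the words opening with t1:
  word t1t2t3 has sign -1, contributing -[[t1, t2], t3]

-[[t1, t2], t3]


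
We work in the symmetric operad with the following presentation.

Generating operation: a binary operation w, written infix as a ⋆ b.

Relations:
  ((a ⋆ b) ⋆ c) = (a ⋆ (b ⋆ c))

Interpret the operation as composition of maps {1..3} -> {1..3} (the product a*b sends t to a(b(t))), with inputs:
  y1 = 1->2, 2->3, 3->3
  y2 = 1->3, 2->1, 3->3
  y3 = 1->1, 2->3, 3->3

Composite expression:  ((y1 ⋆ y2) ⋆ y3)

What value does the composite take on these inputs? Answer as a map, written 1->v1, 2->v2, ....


1->3, 2->3, 3->3

(y1 ⋆ y2) = 1->3, 2->2, 3->3
((y1 ⋆ y2) ⋆ y3) = 1->3, 2->3, 3->3


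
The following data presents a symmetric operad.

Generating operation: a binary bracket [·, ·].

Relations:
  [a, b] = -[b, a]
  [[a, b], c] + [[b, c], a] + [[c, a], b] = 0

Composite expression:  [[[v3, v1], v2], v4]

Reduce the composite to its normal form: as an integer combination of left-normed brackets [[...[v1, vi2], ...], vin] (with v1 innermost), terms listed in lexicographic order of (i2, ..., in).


In the tensor algebra, words opening v1 carry the v1-anchored form.
Composite bracket: [[[v3, v1], v2], v4]
Expanding via [a, b] = ab - ba: 8 signed words (2^3 = 8).
Only words starting with v1 matter:
  the word v1v3v2v4 carries sign -1 and contributes -[[[v1, v3], v2], v4]

-[[[v1, v3], v2], v4]


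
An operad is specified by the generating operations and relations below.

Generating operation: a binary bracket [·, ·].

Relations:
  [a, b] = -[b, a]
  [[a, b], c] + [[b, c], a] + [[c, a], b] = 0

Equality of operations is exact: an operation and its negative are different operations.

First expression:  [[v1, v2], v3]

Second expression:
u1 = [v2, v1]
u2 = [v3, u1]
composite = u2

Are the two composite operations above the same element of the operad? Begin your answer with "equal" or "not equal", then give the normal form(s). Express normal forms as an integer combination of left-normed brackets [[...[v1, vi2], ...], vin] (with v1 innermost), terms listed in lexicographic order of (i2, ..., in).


equal; both compose to [[v1, v2], v3]

The first expression, normalized: [[v1, v2], v3]
The second expression, normalized: [[v1, v2], v3]
The normal forms match — equal.


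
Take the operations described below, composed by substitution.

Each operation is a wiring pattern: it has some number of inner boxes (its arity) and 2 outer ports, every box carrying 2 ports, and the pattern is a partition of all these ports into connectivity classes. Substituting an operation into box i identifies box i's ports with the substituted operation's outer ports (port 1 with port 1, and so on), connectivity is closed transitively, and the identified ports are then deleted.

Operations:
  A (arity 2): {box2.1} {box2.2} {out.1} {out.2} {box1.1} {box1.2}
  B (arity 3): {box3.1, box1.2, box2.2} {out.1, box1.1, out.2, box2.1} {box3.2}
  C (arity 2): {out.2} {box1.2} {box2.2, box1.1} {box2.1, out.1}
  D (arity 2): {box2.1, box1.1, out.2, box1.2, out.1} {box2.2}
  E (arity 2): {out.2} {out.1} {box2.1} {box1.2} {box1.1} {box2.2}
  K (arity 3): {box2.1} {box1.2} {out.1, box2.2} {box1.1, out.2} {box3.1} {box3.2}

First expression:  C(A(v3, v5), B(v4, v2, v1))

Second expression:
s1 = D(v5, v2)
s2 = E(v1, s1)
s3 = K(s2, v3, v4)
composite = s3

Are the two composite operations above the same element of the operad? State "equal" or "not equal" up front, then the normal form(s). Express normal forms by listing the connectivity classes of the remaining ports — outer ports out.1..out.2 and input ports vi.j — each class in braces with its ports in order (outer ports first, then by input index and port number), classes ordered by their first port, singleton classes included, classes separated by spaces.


The first expression, normalized: {out.1, v2.1, v4.1} {out.2} {v1.1, v2.2, v4.2} {v1.2} {v3.1} {v3.2} {v5.1} {v5.2}
The second expression, normalized: {out.1, v3.2} {out.2} {v1.1} {v1.2} {v2.1, v5.1, v5.2} {v2.2} {v3.1} {v4.1} {v4.2}
The normal forms differ: not equal.

not equal — first {out.1, v2.1, v4.1} {out.2} {v1.1, v2.2, v4.2} {v1.2} {v3.1} {v3.2} {v5.1} {v5.2}, second {out.1, v3.2} {out.2} {v1.1} {v1.2} {v2.1, v5.1, v5.2} {v2.2} {v3.1} {v4.1} {v4.2}


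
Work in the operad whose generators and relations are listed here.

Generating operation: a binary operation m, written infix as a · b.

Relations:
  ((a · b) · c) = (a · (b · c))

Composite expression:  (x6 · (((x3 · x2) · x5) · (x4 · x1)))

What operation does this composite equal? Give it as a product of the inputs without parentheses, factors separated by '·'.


x6 · x3 · x2 · x5 · x4 · x1

Under associativity of m, the answer is the x's in reading order.
(x3 · x2) spells out as x3 · x2
((x3 · x2) · x5) spells out as x3 · x2 · x5
(x4 · x1) spells out as x4 · x1
(((x3 · x2) · x5) · (x4 · x1)) spells out as x3 · x2 · x5 · x4 · x1
(x6 · (((x3 · x2) · x5) · (x4 · x1))) spells out as x6 · x3 · x2 · x5 · x4 · x1


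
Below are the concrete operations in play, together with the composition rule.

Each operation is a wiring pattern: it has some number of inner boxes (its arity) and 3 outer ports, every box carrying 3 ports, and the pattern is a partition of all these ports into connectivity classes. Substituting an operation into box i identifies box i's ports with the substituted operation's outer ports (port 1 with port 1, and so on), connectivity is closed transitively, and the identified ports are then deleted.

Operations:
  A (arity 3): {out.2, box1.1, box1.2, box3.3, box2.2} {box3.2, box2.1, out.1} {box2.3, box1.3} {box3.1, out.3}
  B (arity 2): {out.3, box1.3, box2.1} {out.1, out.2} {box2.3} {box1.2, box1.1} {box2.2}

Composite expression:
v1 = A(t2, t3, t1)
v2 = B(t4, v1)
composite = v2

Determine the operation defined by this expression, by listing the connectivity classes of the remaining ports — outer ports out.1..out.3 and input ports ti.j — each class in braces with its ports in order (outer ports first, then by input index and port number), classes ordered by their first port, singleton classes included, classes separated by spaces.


{out.1, out.2} {out.3, t1.2, t3.1, t4.3} {t1.1} {t1.3, t2.1, t2.2, t3.2} {t2.3, t3.3} {t4.1, t4.2}


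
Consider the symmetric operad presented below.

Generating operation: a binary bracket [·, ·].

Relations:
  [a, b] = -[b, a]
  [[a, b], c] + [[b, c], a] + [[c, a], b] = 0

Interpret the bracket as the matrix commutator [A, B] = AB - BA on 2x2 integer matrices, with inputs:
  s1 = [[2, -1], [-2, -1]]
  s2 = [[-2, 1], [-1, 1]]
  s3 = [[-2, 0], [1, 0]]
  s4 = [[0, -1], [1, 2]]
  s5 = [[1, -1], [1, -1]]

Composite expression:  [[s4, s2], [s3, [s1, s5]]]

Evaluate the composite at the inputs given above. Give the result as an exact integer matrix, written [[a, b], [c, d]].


[[110, 10], [-10, -110]]

[s4, s2] = [[0, -5], [-5, 0]]
[s1, s5] = [[-3, -1], [-7, 3]]
[s3, [s1, s5]] = [[1, 2], [-20, -1]]
[[s4, s2], [s3, [s1, s5]]] = [[110, 10], [-10, -110]]


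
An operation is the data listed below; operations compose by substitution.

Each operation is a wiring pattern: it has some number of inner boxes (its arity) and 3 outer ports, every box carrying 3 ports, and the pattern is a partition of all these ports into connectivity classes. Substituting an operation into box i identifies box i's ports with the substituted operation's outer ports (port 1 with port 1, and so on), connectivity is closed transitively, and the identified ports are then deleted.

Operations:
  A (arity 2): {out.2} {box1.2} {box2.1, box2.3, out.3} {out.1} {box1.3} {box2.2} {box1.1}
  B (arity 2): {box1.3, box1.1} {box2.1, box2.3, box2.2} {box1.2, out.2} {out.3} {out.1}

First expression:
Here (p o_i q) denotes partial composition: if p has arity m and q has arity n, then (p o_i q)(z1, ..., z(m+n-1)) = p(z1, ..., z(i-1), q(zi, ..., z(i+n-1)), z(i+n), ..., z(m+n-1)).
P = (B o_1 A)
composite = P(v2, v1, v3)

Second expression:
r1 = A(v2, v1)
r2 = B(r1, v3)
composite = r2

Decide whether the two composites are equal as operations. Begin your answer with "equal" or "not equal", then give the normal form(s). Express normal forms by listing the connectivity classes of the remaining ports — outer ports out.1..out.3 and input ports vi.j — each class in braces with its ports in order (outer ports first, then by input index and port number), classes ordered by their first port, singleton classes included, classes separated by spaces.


equal; the common form is {out.1} {out.2} {out.3} {v1.1, v1.3} {v1.2} {v2.1} {v2.2} {v2.3} {v3.1, v3.2, v3.3}

Normal form of the first expression: {out.1} {out.2} {out.3} {v1.1, v1.3} {v1.2} {v2.1} {v2.2} {v2.3} {v3.1, v3.2, v3.3}
Normal form of the second expression: {out.1} {out.2} {out.3} {v1.1, v1.3} {v1.2} {v2.1} {v2.2} {v2.3} {v3.1, v3.2, v3.3}
Identical normal forms: equal.


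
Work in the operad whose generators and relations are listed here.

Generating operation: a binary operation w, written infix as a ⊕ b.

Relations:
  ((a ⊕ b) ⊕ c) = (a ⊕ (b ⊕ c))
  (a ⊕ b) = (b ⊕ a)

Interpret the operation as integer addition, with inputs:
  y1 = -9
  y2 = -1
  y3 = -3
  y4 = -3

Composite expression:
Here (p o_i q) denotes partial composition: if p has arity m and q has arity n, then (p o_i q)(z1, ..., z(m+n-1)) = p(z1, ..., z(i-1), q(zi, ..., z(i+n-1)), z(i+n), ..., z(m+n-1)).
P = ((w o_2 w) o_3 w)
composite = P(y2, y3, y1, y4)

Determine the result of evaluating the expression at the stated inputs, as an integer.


-16

(y1 ⊕ y4) = -12
(y3 ⊕ (y1 ⊕ y4)) = -15
(y2 ⊕ (y3 ⊕ (y1 ⊕ y4))) = -16


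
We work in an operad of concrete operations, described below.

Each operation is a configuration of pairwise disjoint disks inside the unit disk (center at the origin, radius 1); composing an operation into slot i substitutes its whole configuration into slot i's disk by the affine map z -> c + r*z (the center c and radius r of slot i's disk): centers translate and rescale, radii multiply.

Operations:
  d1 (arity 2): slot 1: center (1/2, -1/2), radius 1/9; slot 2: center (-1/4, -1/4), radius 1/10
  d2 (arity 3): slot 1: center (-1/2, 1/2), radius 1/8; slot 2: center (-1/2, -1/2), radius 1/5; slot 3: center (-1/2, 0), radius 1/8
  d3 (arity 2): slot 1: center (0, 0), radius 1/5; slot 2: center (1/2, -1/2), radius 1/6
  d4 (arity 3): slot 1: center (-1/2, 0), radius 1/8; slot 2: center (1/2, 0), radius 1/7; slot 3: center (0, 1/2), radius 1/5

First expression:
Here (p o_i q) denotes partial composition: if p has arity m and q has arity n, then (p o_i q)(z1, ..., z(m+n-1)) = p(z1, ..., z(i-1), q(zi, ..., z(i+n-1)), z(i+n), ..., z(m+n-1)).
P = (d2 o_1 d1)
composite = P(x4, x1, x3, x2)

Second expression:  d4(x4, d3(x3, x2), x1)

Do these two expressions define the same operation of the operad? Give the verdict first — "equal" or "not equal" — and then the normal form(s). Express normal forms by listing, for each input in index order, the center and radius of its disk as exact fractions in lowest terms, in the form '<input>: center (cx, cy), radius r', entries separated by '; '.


not equal: they reduce to x1: center (-17/32, 15/32), radius 1/80; x2: center (-1/2, 0), radius 1/8; x3: center (-1/2, -1/2), radius 1/5; x4: center (-7/16, 7/16), radius 1/72 and x1: center (0, 1/2), radius 1/5; x2: center (4/7, -1/14), radius 1/42; x3: center (1/2, 0), radius 1/35; x4: center (-1/2, 0), radius 1/8

Reducing the first expression gives x1: center (-17/32, 15/32), radius 1/80; x2: center (-1/2, 0), radius 1/8; x3: center (-1/2, -1/2), radius 1/5; x4: center (-7/16, 7/16), radius 1/72
Reducing the second expression gives x1: center (0, 1/2), radius 1/5; x2: center (4/7, -1/14), radius 1/42; x3: center (1/2, 0), radius 1/35; x4: center (-1/2, 0), radius 1/8
No match — not equal.


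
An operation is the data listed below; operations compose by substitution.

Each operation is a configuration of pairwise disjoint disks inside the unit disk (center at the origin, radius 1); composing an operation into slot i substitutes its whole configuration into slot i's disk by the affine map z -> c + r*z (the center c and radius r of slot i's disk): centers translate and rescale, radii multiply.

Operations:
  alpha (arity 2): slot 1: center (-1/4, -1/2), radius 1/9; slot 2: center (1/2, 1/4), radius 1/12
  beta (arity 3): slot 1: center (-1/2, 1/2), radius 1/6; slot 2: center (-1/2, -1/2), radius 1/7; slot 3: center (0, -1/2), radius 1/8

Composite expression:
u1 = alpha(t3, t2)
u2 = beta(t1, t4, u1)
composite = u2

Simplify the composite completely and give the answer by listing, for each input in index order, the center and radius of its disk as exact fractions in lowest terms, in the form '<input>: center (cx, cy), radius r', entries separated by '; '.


Each t-disk chains the slot maps above it in beta; radii multiply.
input t1: applying the 1 nested substitution gives center (-1/2, 1/2), radius 1/6
input t4: applying the 1 nested substitution gives center (-1/2, -1/2), radius 1/7
input t3: applying the 2 nested substitutions gives center (-1/32, -9/16), radius 1/72
input t2: applying the 2 nested substitutions gives center (1/16, -15/32), radius 1/96

t1: center (-1/2, 1/2), radius 1/6; t2: center (1/16, -15/32), radius 1/96; t3: center (-1/32, -9/16), radius 1/72; t4: center (-1/2, -1/2), radius 1/7


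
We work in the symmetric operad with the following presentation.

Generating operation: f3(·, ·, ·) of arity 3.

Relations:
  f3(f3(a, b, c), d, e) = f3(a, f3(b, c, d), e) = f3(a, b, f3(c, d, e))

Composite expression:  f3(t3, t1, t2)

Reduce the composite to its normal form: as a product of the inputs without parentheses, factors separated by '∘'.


The f3-tree's shape is irrelevant; the t-reading-order decides.
f3(t3, t1, t2) unparenthesizes to t3 ∘ t1 ∘ t2

t3 ∘ t1 ∘ t2


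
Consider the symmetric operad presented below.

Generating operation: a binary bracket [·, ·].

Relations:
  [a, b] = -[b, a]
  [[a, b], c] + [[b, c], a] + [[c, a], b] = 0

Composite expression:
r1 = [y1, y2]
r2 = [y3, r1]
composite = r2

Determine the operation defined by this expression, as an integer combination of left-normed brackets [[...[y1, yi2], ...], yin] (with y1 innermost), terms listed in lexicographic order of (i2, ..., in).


-[[y1, y2], y3]

A multilinear Lie element is pinned by y1-initial words (y1 innermost).
Composite bracket: [y3, [y1, y2]]
Each bracket splits as ab - ba, giving 4 signed words (2^2 = 4).
Keep just the words that open with y1:
  the word y1y2y3 carries sign -1 and contributes -[[y1, y2], y3]


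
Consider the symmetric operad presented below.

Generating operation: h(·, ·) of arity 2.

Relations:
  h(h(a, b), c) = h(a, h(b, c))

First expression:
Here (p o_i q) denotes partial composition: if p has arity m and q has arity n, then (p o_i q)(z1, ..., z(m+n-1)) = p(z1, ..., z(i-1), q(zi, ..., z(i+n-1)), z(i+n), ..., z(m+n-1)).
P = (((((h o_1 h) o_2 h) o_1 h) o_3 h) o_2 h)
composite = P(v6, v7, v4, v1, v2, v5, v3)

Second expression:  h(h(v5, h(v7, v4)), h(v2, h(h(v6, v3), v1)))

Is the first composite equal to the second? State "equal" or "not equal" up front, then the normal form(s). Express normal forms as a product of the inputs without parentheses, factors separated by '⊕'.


Reducing the first expression gives v6 ⊕ v7 ⊕ v4 ⊕ v1 ⊕ v2 ⊕ v5 ⊕ v3
Reducing the second expression gives v5 ⊕ v7 ⊕ v4 ⊕ v2 ⊕ v6 ⊕ v3 ⊕ v1
They disagree, so not equal.

not equal; the first gives v6 ⊕ v7 ⊕ v4 ⊕ v1 ⊕ v2 ⊕ v5 ⊕ v3 and the second v5 ⊕ v7 ⊕ v4 ⊕ v2 ⊕ v6 ⊕ v3 ⊕ v1


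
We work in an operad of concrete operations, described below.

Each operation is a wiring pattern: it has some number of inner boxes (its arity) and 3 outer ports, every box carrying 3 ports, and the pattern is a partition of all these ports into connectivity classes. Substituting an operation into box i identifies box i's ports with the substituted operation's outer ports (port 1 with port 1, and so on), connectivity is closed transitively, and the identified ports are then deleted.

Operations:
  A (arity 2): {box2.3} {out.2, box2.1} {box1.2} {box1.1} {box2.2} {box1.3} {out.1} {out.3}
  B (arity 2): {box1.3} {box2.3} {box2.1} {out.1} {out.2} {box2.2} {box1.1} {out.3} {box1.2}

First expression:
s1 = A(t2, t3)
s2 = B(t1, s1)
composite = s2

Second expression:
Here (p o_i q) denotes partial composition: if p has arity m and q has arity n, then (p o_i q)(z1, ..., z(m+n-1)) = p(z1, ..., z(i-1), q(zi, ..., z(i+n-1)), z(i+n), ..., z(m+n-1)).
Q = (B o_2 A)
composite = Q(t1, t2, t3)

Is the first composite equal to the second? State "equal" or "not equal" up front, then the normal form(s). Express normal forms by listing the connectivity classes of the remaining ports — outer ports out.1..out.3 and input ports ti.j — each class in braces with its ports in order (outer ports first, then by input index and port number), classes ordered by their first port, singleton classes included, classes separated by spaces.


equal: each reduces to {out.1} {out.2} {out.3} {t1.1} {t1.2} {t1.3} {t2.1} {t2.2} {t2.3} {t3.1} {t3.2} {t3.3}

The first expression reduces to {out.1} {out.2} {out.3} {t1.1} {t1.2} {t1.3} {t2.1} {t2.2} {t2.3} {t3.1} {t3.2} {t3.3}
The second expression reduces to {out.1} {out.2} {out.3} {t1.1} {t1.2} {t1.3} {t2.1} {t2.2} {t2.3} {t3.1} {t3.2} {t3.3}
Same normal form: equal.


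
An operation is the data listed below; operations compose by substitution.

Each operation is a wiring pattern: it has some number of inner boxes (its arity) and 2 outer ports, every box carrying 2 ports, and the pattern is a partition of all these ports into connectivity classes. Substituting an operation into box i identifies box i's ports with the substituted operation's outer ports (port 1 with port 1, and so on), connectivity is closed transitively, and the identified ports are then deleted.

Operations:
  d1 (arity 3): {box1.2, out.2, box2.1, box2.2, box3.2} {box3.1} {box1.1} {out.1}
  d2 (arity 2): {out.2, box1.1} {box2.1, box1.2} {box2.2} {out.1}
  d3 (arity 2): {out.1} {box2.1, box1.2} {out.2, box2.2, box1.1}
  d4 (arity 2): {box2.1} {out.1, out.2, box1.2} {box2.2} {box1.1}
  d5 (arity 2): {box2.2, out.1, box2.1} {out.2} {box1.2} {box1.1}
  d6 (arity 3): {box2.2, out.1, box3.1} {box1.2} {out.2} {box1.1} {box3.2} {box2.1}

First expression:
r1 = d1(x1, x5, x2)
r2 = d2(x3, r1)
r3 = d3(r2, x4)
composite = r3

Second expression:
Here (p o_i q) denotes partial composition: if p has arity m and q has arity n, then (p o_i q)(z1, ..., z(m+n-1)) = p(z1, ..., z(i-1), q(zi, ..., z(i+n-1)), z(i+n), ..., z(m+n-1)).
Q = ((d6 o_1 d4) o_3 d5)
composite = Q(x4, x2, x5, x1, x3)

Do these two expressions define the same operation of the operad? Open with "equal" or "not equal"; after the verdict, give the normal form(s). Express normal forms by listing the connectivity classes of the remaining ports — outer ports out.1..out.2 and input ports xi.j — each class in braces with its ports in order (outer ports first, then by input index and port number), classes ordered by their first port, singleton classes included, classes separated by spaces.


not equal; first: {out.1} {out.2, x4.2} {x1.1} {x1.2, x2.2, x5.1, x5.2} {x2.1} {x3.1, x4.1} {x3.2}; second: {out.1, x3.1} {out.2} {x1.1, x1.2} {x2.1} {x2.2} {x3.2} {x4.1} {x4.2} {x5.1} {x5.2}


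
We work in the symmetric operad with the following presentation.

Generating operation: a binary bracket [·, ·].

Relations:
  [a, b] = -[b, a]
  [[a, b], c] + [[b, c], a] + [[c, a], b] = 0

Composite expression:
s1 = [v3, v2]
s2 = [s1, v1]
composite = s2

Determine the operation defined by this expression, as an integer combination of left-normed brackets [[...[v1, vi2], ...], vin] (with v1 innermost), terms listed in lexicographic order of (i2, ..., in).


[[v1, v2], v3] - [[v1, v3], v2]


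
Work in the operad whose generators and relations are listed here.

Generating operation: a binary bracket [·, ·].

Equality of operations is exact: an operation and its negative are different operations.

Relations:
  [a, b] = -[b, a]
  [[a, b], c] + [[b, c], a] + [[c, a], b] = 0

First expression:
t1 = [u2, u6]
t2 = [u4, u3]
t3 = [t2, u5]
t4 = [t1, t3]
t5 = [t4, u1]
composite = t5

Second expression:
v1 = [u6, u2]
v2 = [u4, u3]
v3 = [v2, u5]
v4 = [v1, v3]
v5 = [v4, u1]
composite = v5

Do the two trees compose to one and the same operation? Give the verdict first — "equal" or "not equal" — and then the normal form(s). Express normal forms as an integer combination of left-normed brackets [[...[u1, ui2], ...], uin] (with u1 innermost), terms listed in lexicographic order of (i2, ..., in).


not equal; first: [[[[[u1, u2], u6], u3], u4], u5] - [[[[[u1, u2], u6], u4], u3], u5] - [[[[[u1, u2], u6], u5], u3], u4] + [[[[[u1, u2], u6], u5], u4], u3] - [[[[[u1, u3], u4], u5], u2], u6] + [[[[[u1, u3], u4], u5], u6], u2] + [[[[[u1, u4], u3], u5], u2], u6] - [[[[[u1, u4], u3], u5], u6], u2] + [[[[[u1, u5], u3], u4], u2], u6] - [[[[[u1, u5], u3], u4], u6], u2] - [[[[[u1, u5], u4], u3], u2], u6] + [[[[[u1, u5], u4], u3], u6], u2] - [[[[[u1, u6], u2], u3], u4], u5] + [[[[[u1, u6], u2], u4], u3], u5] + [[[[[u1, u6], u2], u5], u3], u4] - [[[[[u1, u6], u2], u5], u4], u3]; second: -[[[[[u1, u2], u6], u3], u4], u5] + [[[[[u1, u2], u6], u4], u3], u5] + [[[[[u1, u2], u6], u5], u3], u4] - [[[[[u1, u2], u6], u5], u4], u3] + [[[[[u1, u3], u4], u5], u2], u6] - [[[[[u1, u3], u4], u5], u6], u2] - [[[[[u1, u4], u3], u5], u2], u6] + [[[[[u1, u4], u3], u5], u6], u2] - [[[[[u1, u5], u3], u4], u2], u6] + [[[[[u1, u5], u3], u4], u6], u2] + [[[[[u1, u5], u4], u3], u2], u6] - [[[[[u1, u5], u4], u3], u6], u2] + [[[[[u1, u6], u2], u3], u4], u5] - [[[[[u1, u6], u2], u4], u3], u5] - [[[[[u1, u6], u2], u5], u3], u4] + [[[[[u1, u6], u2], u5], u4], u3]

The first expression, normalized: [[[[[u1, u2], u6], u3], u4], u5] - [[[[[u1, u2], u6], u4], u3], u5] - [[[[[u1, u2], u6], u5], u3], u4] + [[[[[u1, u2], u6], u5], u4], u3] - [[[[[u1, u3], u4], u5], u2], u6] + [[[[[u1, u3], u4], u5], u6], u2] + [[[[[u1, u4], u3], u5], u2], u6] - [[[[[u1, u4], u3], u5], u6], u2] + [[[[[u1, u5], u3], u4], u2], u6] - [[[[[u1, u5], u3], u4], u6], u2] - [[[[[u1, u5], u4], u3], u2], u6] + [[[[[u1, u5], u4], u3], u6], u2] - [[[[[u1, u6], u2], u3], u4], u5] + [[[[[u1, u6], u2], u4], u3], u5] + [[[[[u1, u6], u2], u5], u3], u4] - [[[[[u1, u6], u2], u5], u4], u3]
The second expression, normalized: -[[[[[u1, u2], u6], u3], u4], u5] + [[[[[u1, u2], u6], u4], u3], u5] + [[[[[u1, u2], u6], u5], u3], u4] - [[[[[u1, u2], u6], u5], u4], u3] + [[[[[u1, u3], u4], u5], u2], u6] - [[[[[u1, u3], u4], u5], u6], u2] - [[[[[u1, u4], u3], u5], u2], u6] + [[[[[u1, u4], u3], u5], u6], u2] - [[[[[u1, u5], u3], u4], u2], u6] + [[[[[u1, u5], u3], u4], u6], u2] + [[[[[u1, u5], u4], u3], u2], u6] - [[[[[u1, u5], u4], u3], u6], u2] + [[[[[u1, u6], u2], u3], u4], u5] - [[[[[u1, u6], u2], u4], u3], u5] - [[[[[u1, u6], u2], u5], u3], u4] + [[[[[u1, u6], u2], u5], u4], u3]
They disagree, so not equal.


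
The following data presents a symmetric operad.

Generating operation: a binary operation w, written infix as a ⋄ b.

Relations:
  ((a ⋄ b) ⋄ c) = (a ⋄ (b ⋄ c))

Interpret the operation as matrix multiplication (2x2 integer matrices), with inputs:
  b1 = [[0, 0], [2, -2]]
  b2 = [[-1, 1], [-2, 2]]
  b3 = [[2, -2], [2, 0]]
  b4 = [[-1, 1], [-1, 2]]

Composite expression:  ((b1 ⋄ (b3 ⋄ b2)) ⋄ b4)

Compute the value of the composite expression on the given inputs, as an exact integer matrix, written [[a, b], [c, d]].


[[0, 0], [0, -8]]

(b3 ⋄ b2) = [[2, -2], [-2, 2]]
(b1 ⋄ (b3 ⋄ b2)) = [[0, 0], [8, -8]]
((b1 ⋄ (b3 ⋄ b2)) ⋄ b4) = [[0, 0], [0, -8]]


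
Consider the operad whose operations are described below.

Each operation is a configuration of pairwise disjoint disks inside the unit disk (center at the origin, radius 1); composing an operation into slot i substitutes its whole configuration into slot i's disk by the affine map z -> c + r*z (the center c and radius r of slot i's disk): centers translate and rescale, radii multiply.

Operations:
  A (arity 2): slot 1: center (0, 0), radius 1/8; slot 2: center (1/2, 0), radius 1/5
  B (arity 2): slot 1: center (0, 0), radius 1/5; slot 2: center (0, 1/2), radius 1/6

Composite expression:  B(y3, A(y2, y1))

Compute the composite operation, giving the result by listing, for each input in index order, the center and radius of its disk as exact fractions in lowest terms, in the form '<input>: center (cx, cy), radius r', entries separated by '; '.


Below B, radii multiply path by path; the y-disk centers shift.
input y3: applying the 1 nested substitution gives center (0, 0), radius 1/5
input y2: applying the 2 nested substitutions gives center (0, 1/2), radius 1/48
input y1: applying the 2 nested substitutions gives center (1/12, 1/2), radius 1/30

y1: center (1/12, 1/2), radius 1/30; y2: center (0, 1/2), radius 1/48; y3: center (0, 0), radius 1/5


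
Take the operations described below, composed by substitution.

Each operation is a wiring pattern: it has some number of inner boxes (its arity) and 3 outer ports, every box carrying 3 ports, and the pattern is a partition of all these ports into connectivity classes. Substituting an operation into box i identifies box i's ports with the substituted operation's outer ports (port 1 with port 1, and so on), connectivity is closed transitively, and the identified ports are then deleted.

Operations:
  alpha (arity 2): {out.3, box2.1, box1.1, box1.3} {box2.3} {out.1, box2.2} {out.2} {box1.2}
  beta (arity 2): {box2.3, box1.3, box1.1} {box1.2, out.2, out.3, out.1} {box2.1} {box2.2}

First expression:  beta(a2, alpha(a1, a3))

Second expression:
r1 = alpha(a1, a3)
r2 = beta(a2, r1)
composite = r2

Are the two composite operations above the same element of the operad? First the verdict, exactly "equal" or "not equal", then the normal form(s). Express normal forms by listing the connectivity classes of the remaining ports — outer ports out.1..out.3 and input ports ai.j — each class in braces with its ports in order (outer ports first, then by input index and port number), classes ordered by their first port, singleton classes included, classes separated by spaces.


equal; both compose to {out.1, out.2, out.3, a2.2} {a1.1, a1.3, a2.1, a2.3, a3.1} {a1.2} {a3.2} {a3.3}

In normal form, the first expression is {out.1, out.2, out.3, a2.2} {a1.1, a1.3, a2.1, a2.3, a3.1} {a1.2} {a3.2} {a3.3}
In normal form, the second expression is {out.1, out.2, out.3, a2.2} {a1.1, a1.3, a2.1, a2.3, a3.1} {a1.2} {a3.2} {a3.3}
Both agree, so they are equal.


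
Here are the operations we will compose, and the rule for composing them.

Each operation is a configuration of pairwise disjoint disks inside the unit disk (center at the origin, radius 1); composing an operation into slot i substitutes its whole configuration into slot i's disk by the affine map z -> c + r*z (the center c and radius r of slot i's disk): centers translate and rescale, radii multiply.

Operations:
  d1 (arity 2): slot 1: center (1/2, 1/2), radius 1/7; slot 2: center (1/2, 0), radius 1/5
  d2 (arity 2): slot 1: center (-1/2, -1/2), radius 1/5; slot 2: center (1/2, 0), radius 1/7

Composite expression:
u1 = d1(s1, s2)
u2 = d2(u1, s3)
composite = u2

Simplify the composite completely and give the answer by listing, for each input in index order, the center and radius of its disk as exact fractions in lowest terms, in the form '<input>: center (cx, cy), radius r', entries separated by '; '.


s1: center (-2/5, -2/5), radius 1/35; s2: center (-2/5, -1/2), radius 1/25; s3: center (1/2, 0), radius 1/7

Nesting under d2 composes maps z -> c + r*z down each s-path.
input s1: composing its 2 substitution steps yields center (-2/5, -2/5), radius 1/35
input s2: composing its 2 substitution steps yields center (-2/5, -1/2), radius 1/25
input s3: composing its 1 substitution step yields center (1/2, 0), radius 1/7


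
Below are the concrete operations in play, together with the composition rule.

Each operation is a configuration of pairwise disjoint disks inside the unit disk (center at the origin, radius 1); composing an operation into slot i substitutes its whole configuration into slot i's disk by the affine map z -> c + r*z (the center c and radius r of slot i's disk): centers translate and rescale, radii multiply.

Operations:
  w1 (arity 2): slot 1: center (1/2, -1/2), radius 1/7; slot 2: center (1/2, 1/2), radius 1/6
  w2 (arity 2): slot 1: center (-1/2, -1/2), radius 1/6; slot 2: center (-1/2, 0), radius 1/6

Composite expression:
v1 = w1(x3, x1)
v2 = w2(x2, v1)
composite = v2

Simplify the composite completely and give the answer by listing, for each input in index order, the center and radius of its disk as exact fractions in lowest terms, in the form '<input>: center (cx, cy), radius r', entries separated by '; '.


x1: center (-5/12, 1/12), radius 1/36; x2: center (-1/2, -1/2), radius 1/6; x3: center (-5/12, -1/12), radius 1/42

Only the slot chain above each x matters under w2; compose those maps.
x2 passes through 1 substitution, ending at center (-1/2, -1/2), radius 1/6
x3 passes through 2 substitutions, ending at center (-5/12, -1/12), radius 1/42
x1 passes through 2 substitutions, ending at center (-5/12, 1/12), radius 1/36


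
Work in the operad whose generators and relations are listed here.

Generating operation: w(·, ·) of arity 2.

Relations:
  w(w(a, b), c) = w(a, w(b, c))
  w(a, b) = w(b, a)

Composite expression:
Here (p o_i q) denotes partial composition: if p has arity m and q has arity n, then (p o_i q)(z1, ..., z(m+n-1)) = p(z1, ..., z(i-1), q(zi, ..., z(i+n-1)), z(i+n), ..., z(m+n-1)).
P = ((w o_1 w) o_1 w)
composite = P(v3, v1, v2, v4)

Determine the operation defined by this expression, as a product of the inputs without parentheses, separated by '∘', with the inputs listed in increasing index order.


v1 ∘ v2 ∘ v3 ∘ v4

Shape and order are irrelevant to w; the v-input set decides.
w(v3, v1) flattens to v3 ∘ v1
w(w(v3, v1), v2) flattens to v3 ∘ v1 ∘ v2
w(w(w(v3, v1), v2), v4) flattens to v3 ∘ v1 ∘ v2 ∘ v4
sorting the factors by input index: v1 ∘ v2 ∘ v3 ∘ v4


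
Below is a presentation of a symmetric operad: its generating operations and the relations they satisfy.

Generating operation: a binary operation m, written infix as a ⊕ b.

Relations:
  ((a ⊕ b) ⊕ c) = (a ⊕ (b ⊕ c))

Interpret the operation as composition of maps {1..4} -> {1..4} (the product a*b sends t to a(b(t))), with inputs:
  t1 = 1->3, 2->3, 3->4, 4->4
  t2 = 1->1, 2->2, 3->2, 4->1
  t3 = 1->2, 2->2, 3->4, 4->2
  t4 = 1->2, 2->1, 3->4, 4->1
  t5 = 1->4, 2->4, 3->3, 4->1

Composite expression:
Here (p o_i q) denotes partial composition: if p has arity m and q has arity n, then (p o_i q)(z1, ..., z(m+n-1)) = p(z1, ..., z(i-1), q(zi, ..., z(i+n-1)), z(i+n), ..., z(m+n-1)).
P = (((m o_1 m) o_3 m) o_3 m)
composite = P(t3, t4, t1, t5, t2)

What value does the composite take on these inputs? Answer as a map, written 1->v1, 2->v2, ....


1->2, 2->2, 3->2, 4->2

(t3 ⊕ t4) = 1->2, 2->2, 3->2, 4->2
(t1 ⊕ t5) = 1->4, 2->4, 3->4, 4->3
((t1 ⊕ t5) ⊕ t2) = 1->4, 2->4, 3->4, 4->4
((t3 ⊕ t4) ⊕ ((t1 ⊕ t5) ⊕ t2)) = 1->2, 2->2, 3->2, 4->2


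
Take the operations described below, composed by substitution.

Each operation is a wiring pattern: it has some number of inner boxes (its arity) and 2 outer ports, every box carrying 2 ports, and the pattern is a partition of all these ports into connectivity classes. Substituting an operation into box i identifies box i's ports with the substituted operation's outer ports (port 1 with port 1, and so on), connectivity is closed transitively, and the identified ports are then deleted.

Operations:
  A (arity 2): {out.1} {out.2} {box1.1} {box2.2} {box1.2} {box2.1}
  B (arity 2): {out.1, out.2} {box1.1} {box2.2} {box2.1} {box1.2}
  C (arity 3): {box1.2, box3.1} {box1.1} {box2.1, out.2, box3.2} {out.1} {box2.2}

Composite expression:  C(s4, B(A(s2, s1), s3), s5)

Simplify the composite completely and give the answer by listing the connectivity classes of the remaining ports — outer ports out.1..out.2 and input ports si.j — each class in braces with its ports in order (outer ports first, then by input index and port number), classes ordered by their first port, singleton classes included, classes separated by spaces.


Reachability decides: close wires over C-identified ports.
composing A on (s2, s1), with out.j its own outer ports: {out.1} {out.2} {s1.1} {s1.2} {s2.1} {s2.2}
composing B on (s2, s1, s3), with out.j its own outer ports: {out.1, out.2} {s1.1} {s1.2} {s2.1} {s2.2} {s3.1} {s3.2}
composing C on (s4, s2, s1, s3, s5), with out.j its own outer ports: {out.1} {out.2, s5.2} {s1.1} {s1.2} {s2.1} {s2.2} {s3.1} {s3.2} {s4.1} {s4.2, s5.1}

{out.1} {out.2, s5.2} {s1.1} {s1.2} {s2.1} {s2.2} {s3.1} {s3.2} {s4.1} {s4.2, s5.1}


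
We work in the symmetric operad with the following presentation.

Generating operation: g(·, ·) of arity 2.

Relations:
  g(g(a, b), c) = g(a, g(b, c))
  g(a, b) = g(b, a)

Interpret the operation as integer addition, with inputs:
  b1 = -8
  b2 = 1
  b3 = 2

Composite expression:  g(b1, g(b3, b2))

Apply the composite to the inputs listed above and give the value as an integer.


-5


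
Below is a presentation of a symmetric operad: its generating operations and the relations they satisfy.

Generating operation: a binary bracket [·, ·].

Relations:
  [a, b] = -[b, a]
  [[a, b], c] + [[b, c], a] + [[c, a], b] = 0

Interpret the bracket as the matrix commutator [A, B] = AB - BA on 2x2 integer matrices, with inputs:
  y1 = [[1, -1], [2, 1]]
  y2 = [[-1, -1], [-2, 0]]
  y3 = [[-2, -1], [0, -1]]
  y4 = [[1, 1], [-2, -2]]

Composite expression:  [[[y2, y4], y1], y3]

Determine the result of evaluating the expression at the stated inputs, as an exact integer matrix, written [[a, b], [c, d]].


[y2, y4] = [[4, 2], [-8, -4]]
[[y2, y4], y1] = [[-4, -8], [-16, 4]]
[[[y2, y4], y1], y3] = [[-16, 0], [16, 16]]

[[-16, 0], [16, 16]]


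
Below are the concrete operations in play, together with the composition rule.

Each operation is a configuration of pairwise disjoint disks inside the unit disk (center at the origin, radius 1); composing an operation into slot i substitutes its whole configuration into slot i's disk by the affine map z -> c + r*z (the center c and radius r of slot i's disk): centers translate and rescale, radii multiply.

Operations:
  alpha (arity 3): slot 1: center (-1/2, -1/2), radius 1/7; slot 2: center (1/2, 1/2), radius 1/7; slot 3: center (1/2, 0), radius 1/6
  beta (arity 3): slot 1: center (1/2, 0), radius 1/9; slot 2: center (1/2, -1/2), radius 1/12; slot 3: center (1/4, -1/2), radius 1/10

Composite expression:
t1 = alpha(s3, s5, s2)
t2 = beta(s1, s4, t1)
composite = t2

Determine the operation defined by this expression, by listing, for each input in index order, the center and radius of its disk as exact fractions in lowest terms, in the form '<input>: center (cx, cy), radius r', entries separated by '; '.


s1: center (1/2, 0), radius 1/9; s2: center (3/10, -1/2), radius 1/60; s3: center (1/5, -11/20), radius 1/70; s4: center (1/2, -1/2), radius 1/12; s5: center (3/10, -9/20), radius 1/70

Affine substitution under beta: radii multiply and s-centers shift.
input s1: composing its 1 substitution step yields center (1/2, 0), radius 1/9
input s4: composing its 1 substitution step yields center (1/2, -1/2), radius 1/12
input s3: composing its 2 substitution steps yields center (1/5, -11/20), radius 1/70
input s5: composing its 2 substitution steps yields center (3/10, -9/20), radius 1/70
input s2: composing its 2 substitution steps yields center (3/10, -1/2), radius 1/60
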